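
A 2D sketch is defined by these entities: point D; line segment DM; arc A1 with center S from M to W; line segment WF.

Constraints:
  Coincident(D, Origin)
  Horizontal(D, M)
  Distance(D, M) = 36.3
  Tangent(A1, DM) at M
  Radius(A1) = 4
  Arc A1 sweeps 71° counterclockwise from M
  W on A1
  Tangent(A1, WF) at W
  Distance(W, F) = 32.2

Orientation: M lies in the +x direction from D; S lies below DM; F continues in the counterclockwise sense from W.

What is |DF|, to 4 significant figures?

39.80

D is at the origin; D and M share the same y with |DM| = 36.3 and M on the +x side, so M = (36.30, 0.000). Tangency of A1 to DM means the radius SM is perpendicular to DM, so S = M + (0, -4) = (36.30, -4.000). On A1, M sits at bearing 90° from S; a 71° counterclockwise sweep puts W at bearing 161°, so W = S + 4.0·(cos 161°, sin 161°) = (32.52, -2.698). Tangency of A1 to WF means the radius SW is perpendicular to WF, so WF runs along (−sin 161°, cos 161°); with |WF| = 32.2, F = (22.03, -33.14). Then |DF| = |F − D| = 39.80.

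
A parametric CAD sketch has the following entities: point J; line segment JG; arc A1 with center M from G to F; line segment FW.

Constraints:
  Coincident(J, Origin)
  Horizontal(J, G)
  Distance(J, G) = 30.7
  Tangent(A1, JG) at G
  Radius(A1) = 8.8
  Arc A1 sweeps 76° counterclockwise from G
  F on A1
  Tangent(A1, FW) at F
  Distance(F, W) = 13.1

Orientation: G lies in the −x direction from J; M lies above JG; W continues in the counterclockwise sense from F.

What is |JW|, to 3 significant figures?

27.1

J is at the origin; J and G share the same y with |JG| = 30.7 and G on the −x side, so G = (-30.7, 0.00). Tangency of A1 to JG means the radius MG is perpendicular to JG, so M = G + (0, 8.8) = (-30.7, 8.80). On A1, G sits at bearing -90° from M; a 76° counterclockwise sweep puts F at bearing -14°, so F = M + 8.8·(cos -14°, sin -14°) = (-22.2, 6.67). The tangent condition forces MF to be normal to FW, so FW runs along (−sin -14°, cos -14°); with |FW| = 13.1, W = (-19.0, 19.4). Then |JW| = |W − J| = 27.1.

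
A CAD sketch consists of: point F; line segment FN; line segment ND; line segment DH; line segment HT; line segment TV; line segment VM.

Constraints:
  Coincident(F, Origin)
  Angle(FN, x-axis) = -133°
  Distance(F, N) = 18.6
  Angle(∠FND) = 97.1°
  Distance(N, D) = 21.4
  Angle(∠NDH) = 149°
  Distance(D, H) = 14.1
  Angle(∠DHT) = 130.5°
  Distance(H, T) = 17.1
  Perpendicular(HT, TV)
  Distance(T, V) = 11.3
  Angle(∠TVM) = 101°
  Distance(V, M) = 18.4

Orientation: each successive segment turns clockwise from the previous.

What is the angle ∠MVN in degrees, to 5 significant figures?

23.571°

The perpendicularity gives TV at right angles to HT, so TV runs at -26.400°; with |TV| = 11.3, V = (-17.827, 22.207). ∠TVM = 101.0° gives VM at -105.40° from the x-axis; with |VM| = 18.4, M = (-22.713, 4.4676). Then cos ∠MVN = VM·VN / (|VM||VN|), giving 23.571°.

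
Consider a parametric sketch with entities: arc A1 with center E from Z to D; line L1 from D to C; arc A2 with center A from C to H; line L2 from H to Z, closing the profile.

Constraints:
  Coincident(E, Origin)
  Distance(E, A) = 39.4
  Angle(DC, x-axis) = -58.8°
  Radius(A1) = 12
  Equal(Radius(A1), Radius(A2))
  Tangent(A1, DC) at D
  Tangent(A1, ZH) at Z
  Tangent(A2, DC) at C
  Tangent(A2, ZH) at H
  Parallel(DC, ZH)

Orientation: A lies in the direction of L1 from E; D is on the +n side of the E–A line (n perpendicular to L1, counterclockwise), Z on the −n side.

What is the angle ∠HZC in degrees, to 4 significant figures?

31.35°

Tangency of A1 to both parallel lines with radius 12.0 puts D and Z at E ± 12.0·n: D = (10.26, 6.216), Z = (-10.26, -6.216). Equal radii place C and H the same way about A: C = A + 12.0·n = (30.67, -27.49), H = A − 12.0·n = (10.15, -39.92). Then cos ∠HZC = ZH·ZC / (|ZH||ZC|), giving 31.35°.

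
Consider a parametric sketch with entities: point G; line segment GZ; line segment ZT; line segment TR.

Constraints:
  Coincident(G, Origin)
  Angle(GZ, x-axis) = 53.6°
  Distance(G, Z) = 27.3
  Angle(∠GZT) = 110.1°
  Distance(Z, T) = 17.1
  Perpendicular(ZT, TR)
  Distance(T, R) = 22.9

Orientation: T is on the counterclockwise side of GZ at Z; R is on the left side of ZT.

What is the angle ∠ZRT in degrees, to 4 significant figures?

36.75°

G is at the origin; GZ runs at 53.6° with length 27.3, so Z = 27.3·(cos 53.6°, sin 53.6°) = (16.20, 21.97). ∠GZT = 110.1°, so ZT runs at 53.6° + (180° − 110.1°) = 123.5° from the x-axis; with |ZT| = 17.1, T = Z + 17.1·(cos 123.5°, sin 123.5°) = (6.762, 36.23). ZT is perpendicular to TR; with |TR| = 22.9 on the left of ZT, R = T + 22.9·(-0.8339, -0.5519) = (-12.33, 23.59). Then cos ∠ZRT = RZ·RT / (|RZ||RT|), giving 36.75°.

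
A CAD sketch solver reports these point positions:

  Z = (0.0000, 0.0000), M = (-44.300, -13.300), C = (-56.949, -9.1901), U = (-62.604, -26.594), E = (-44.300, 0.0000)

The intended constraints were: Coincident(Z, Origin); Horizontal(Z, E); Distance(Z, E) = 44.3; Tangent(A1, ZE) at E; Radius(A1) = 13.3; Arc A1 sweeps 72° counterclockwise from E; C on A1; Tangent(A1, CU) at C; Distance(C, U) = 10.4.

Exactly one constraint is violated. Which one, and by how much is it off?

Distance(C, U) = 10.4 — off by 7.90.

Z = (0.00, 0.00) ✓; Z.y = 0.00, E.y = 0.00 ✓; |ZE| = 44.30 ✓; ∠(ME, EZ) = 90.00° ✓; |ME| = 13.30 ✓; bearing(M→C) − bearing(M→E) = 72.00° ✓; |MC| = 13.30 ✓; ∠(MC, CU) = 90.00° ✓; |CU| = 18.30 ✗.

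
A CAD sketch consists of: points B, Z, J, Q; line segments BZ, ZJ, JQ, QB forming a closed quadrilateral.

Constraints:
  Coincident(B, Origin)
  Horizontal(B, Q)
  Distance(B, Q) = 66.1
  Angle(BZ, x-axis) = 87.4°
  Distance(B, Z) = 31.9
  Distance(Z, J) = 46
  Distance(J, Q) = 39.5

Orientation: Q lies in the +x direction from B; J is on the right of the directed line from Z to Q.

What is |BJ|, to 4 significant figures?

27.83

B is at the origin; B and Q share the same y with |BQ| = 66.1 and Q in +x, so Q = (66.1, 0). BZ runs at 87.4° with |BZ| = 31.9, so Z = (1.447, 31.87). J is determined by |ZJ| = 46.0 and |JQ| = 39.5 together: it lies at the intersection of circle(Z, 46.0) and circle(Q, 39.5). With |ZQ| = 72.08, the foot of the radical line on ZQ is 39.90 from Z and the perpendicular offset is √(46.0² − 39.90²) = 22.90. Taking the right-of-ZQ solution: J = (27.11, -6.311).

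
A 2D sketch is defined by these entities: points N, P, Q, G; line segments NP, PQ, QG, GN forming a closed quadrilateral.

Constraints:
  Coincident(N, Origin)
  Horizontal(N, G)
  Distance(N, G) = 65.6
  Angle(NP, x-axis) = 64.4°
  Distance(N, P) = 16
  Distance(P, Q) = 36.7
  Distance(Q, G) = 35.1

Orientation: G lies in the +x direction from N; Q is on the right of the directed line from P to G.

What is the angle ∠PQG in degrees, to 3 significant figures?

115°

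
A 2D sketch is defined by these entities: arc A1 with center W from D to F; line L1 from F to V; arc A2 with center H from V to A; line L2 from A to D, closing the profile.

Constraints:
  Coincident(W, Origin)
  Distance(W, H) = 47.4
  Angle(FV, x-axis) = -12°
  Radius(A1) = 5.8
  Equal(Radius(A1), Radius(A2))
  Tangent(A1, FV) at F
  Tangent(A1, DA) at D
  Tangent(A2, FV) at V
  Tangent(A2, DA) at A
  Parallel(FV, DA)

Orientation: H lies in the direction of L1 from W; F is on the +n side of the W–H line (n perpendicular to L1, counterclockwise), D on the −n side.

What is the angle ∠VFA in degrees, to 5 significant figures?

13.751°

The slot axis is L1's direction at -12.0°, so u = (cos -12.0°, sin -12.0°) = (0.97815, -0.20791) and n = (−sin -12.0°, cos -12.0°) = (0.20791, 0.97815). W is at the origin and H lies 47.4 along u from W, so H = 47.4·u = (46.364, -9.8550). Tangency of A1 to both parallel lines with radius 5.8 puts F and D at W ± 5.8·n: F = (1.2059, 5.6733), D = (-1.2059, -5.6733). Equal radii place V and A the same way about H: V = H + 5.8·n = (47.570, -4.1818), A = H − 5.8·n = (45.158, -15.528). Then cos ∠VFA = FV·FA / (|FV||FA|), giving 13.751°.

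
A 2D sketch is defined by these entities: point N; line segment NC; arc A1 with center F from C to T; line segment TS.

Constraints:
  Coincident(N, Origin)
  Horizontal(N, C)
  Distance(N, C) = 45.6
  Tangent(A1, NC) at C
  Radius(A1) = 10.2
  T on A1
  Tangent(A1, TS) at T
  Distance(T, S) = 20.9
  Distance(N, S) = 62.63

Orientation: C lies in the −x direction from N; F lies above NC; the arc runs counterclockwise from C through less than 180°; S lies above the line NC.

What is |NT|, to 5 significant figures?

42.465

Checks: ∠(FC, CN) = 90.00° ✓; |FT| = 10.20 ✓; ∠(FT, TS) = 90.00° ✓; |TS| = 20.90 ✓; |NS| = 62.63 ✓.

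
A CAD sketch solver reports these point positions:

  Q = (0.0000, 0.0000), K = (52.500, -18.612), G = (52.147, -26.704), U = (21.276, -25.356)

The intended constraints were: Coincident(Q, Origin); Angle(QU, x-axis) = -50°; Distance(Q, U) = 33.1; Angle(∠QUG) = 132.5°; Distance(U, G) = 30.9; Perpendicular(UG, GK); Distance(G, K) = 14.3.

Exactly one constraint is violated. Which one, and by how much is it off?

Distance(G, K) = 14.3 — off by 6.20.

Q = (0.00, 0.00) ✓; QU at -50.00° ✓; |QU| = 33.10 ✓; ∠QUG = 132.5° ✓; |UG| = 30.90 ✓; ∠(UG, GK) = 90.00° ✓; |GK| = 8.100 ✗.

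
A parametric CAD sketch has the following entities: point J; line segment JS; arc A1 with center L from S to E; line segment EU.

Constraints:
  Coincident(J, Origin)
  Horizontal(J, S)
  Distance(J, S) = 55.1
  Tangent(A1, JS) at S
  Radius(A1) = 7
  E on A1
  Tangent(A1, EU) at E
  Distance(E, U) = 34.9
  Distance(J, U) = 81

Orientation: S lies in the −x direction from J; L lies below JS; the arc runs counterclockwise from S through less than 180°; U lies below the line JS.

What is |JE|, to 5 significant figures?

62.063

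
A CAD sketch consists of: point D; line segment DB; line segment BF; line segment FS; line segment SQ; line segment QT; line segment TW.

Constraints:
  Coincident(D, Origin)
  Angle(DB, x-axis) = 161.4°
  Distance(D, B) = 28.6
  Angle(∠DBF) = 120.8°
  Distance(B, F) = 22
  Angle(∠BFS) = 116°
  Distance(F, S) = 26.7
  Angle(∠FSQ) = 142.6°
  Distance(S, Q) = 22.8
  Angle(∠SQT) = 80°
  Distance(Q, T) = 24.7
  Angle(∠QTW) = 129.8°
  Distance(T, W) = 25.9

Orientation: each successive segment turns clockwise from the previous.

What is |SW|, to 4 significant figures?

37.41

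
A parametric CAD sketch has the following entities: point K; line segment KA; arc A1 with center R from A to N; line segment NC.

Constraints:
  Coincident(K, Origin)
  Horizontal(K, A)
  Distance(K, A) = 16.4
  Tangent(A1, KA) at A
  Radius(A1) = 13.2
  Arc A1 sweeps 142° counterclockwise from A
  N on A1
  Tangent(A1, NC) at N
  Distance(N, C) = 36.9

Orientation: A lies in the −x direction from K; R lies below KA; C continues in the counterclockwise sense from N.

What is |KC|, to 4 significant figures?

46.54

K is at the origin; K and A share the same y with |KA| = 16.4 and A on the −x side, so A = (-16.40, 0.000). Tangency of A1 to KA means the radius RA is perpendicular to KA, so R = A + (0, -13.2) = (-16.40, -13.20). On A1, A sits at bearing 90° from R; a 142° counterclockwise sweep puts N at bearing 232°, so N = R + 13.2·(cos 232°, sin 232°) = (-24.53, -23.60). A1 meets NC tangentially, so RN is at right angles to NC, so NC runs along (−sin 232°, cos 232°); with |NC| = 36.9, C = (4.551, -46.32). Then |KC| = |C − K| = 46.54.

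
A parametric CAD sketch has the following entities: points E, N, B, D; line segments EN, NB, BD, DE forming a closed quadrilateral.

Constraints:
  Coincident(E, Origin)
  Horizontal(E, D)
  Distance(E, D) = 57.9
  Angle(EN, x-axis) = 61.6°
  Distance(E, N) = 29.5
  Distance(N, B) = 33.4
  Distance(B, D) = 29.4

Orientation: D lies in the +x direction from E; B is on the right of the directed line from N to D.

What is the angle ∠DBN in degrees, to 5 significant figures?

108.34°

Checks: |NB| = 33.40 ✓; |BD| = 29.40 ✓.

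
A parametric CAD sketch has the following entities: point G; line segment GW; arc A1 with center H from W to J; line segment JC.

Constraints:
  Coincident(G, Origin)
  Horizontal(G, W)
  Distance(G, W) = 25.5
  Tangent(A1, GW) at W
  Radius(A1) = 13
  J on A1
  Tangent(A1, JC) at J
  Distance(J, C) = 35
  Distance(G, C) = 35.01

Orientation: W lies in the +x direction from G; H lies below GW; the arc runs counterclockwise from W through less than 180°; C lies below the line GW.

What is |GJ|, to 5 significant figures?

15.806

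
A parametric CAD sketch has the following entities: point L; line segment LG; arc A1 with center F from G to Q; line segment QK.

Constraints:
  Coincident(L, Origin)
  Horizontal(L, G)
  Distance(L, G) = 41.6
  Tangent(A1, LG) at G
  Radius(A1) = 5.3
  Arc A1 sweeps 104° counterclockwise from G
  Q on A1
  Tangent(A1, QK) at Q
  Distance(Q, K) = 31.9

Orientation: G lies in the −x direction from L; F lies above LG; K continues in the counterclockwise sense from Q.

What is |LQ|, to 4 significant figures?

37.05

Since A1 is tangent to LG there, FG ⟂ LG, so F = G + (0, 5.3) = (-41.60, 5.300). On A1, G sits at bearing -90° from F; a 104° counterclockwise sweep puts Q at bearing 14°, so Q = F + 5.3·(cos 14°, sin 14°) = (-36.46, 6.582). Then |LQ| = |Q − L| = 37.05.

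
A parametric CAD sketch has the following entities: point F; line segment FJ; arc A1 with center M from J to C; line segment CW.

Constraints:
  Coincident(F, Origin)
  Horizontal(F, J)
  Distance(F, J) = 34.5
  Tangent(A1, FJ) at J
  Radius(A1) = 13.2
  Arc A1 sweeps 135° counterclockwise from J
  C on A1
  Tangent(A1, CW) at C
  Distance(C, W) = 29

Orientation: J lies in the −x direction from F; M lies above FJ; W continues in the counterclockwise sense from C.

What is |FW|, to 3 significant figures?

62.8

On A1, J sits at bearing -90° from M; a 135° counterclockwise sweep puts C at bearing 45°, so C = M + 13.2·(cos 45°, sin 45°) = (-25.2, 22.5). Since A1 is tangent to CW there, MC ⟂ CW, so CW runs along (−sin 45°, cos 45°); with |CW| = 29.0, W = (-45.7, 43.0). Then |FW| = |W − F| = 62.8.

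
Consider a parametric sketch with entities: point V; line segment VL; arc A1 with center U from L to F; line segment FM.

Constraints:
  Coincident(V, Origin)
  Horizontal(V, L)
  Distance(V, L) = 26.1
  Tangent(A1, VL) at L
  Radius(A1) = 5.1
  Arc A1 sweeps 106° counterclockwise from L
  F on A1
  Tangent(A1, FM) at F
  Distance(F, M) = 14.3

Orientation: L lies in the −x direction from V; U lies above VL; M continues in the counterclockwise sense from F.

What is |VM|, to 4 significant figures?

32.28

On A1, L sits at bearing -90° from U; a 106° counterclockwise sweep puts F at bearing 16°, so F = U + 5.1·(cos 16°, sin 16°) = (-21.20, 6.506). The tangent condition forces UF to be normal to FM, so FM runs along (−sin 16°, cos 16°); with |FM| = 14.3, M = (-25.14, 20.25). Then |VM| = |M − V| = 32.28.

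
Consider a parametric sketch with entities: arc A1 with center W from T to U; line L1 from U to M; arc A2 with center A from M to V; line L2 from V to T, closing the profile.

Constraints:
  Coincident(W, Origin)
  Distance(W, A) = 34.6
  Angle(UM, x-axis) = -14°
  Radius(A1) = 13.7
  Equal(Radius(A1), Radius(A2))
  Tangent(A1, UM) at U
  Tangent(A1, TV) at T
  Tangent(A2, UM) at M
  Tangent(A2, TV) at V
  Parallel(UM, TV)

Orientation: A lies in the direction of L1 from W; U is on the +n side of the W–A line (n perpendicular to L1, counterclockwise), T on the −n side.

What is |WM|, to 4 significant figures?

37.21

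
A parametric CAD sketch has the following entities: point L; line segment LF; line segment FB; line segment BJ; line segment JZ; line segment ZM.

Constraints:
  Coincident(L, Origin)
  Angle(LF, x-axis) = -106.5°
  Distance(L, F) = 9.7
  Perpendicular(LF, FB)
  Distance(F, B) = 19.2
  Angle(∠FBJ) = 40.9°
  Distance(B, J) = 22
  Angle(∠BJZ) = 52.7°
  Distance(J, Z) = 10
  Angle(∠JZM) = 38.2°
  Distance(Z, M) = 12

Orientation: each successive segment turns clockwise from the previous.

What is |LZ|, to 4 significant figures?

5.622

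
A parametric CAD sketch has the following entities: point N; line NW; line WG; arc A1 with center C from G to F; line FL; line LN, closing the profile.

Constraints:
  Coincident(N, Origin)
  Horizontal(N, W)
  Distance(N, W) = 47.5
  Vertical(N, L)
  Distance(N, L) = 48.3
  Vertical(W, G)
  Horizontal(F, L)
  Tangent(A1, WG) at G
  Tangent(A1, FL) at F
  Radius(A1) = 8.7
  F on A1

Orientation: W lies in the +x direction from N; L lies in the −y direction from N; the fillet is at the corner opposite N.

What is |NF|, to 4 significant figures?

61.95

N is at the origin; N and W share the same y with |NW| = 47.5 and W on the +x side, so W = (47.50, 0.000). N and L share the same x with |NL| = 48.3 and L on the −y side, so L = (0.000, -48.30). The virtual corner opposite N is at (47.50, -48.30). The tangent condition forces CG to be normal to WG and A1 meets FL tangentially, so CF is at right angles to FL, with radius 8.7, so the center C sits 8.7 in from both sides at C = (38.80, -39.60). That places the tangent points at G = (47.50, -39.60) on WG and F = (38.80, -48.30) on FL. Then |NF| = |F − N| = 61.95.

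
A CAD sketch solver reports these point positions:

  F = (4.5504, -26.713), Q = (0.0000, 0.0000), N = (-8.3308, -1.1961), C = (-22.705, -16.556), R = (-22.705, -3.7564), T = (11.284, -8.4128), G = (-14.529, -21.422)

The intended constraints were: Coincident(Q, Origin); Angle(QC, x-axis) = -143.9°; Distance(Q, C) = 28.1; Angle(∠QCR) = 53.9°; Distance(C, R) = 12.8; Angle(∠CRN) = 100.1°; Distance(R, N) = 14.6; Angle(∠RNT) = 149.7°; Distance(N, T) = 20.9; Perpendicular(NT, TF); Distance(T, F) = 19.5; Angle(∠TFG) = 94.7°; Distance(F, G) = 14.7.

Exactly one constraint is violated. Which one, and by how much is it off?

Distance(F, G) = 14.7 — off by 5.10.

Q = (0.00, 0.00) ✓; QC at -143.9° ✓; |QC| = 28.10 ✓; ∠QCR = 53.90° ✓; |CR| = 12.80 ✓; ∠CRN = 100.1° ✓; |RN| = 14.60 ✓; ∠RNT = 149.7° ✓; |NT| = 20.90 ✓; ∠(NT, TF) = 90.00° ✓; |TF| = 19.50 ✓; ∠TFG = 94.70° ✓; |FG| = 19.80 ✗.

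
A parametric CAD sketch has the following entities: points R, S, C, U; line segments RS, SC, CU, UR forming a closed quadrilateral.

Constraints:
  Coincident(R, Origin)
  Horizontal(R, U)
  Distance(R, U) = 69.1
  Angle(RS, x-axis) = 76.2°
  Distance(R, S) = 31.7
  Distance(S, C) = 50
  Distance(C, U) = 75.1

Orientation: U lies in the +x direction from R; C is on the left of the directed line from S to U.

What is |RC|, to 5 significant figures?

79.685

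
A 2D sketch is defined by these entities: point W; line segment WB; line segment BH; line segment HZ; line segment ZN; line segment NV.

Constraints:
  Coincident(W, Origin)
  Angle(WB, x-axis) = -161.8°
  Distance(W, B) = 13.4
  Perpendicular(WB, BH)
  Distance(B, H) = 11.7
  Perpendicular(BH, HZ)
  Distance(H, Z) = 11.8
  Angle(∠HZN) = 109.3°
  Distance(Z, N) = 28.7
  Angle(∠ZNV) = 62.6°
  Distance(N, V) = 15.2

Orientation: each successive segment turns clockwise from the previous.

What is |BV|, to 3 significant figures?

14.6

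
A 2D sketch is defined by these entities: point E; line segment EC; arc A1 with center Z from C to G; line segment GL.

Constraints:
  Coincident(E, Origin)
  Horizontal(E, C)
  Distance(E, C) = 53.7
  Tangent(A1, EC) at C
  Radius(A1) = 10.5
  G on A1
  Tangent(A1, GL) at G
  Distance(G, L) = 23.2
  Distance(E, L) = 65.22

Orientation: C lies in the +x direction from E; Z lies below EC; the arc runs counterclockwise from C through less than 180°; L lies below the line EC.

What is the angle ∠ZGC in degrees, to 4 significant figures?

32.02°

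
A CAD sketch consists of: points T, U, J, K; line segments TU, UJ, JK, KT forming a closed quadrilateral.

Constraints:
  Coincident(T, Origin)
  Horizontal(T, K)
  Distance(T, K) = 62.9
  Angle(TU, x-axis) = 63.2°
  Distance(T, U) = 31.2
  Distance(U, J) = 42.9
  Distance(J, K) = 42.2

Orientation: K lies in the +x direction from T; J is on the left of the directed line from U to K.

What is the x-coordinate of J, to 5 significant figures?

54.768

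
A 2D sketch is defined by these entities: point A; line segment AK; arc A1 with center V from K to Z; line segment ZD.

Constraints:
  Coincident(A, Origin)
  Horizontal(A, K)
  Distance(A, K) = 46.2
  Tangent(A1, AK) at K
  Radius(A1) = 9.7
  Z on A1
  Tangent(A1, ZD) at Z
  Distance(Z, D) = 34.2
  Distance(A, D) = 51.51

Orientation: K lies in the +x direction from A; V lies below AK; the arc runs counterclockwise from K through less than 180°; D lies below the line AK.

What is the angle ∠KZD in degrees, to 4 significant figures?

140.2°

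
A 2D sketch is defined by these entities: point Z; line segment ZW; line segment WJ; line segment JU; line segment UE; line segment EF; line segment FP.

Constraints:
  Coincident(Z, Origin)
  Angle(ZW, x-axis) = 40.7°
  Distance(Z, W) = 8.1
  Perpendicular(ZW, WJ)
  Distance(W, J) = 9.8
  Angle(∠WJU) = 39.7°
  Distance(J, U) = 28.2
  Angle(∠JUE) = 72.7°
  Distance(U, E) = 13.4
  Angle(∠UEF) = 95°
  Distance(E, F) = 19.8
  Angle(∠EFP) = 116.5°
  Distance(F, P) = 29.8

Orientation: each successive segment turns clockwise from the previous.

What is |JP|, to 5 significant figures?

20.460

∠UEF = 95.0° gives EF at -21.900° from the x-axis; with |EF| = 19.8, F = (9.1601, 7.1201). ∠EFP = 116.5° gives FP at -85.400° from the x-axis; with |FP| = 29.8, P = (11.550, -22.584). Then |JP| = |P − J| = 20.460.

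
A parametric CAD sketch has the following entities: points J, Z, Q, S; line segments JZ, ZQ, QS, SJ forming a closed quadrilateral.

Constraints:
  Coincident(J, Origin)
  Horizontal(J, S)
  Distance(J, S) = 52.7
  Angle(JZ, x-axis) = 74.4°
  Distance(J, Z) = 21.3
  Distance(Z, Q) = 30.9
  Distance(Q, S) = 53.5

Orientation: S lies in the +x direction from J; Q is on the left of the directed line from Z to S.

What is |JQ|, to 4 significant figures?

51.35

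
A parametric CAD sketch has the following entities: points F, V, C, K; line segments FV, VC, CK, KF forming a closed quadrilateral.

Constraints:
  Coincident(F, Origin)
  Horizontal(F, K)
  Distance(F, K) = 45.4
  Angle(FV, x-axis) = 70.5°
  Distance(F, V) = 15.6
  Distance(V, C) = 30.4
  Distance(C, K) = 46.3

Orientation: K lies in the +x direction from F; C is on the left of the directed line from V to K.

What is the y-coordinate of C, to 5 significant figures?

39.996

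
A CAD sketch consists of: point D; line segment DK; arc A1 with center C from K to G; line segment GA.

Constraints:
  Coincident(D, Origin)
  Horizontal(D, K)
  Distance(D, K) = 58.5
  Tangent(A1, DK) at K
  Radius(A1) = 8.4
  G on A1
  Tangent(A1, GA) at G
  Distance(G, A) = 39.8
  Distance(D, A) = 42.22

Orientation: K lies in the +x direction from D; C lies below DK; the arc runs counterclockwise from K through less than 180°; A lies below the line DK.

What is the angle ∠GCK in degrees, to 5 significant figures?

49.331°

D is at the origin; DK is horizontal with |DK| = 58.5 and K on the +x side, so K = (58.500, 0.0000). The tangent condition forces CK to be normal to DK, so C = K + (0, -8.4) = (58.500, -8.4000). Since CG ⟂ GA (tangency), |CA| = √(8.4² + 39.8²) = 40.677 regardless of where G sits on A1. So A lies on both circle(D, 42.22) and circle(C, 40.677); the below-DK intersection is A = (26.192, -33.114). G is the foot of the tangent from A: G = (52.129, -2.9259).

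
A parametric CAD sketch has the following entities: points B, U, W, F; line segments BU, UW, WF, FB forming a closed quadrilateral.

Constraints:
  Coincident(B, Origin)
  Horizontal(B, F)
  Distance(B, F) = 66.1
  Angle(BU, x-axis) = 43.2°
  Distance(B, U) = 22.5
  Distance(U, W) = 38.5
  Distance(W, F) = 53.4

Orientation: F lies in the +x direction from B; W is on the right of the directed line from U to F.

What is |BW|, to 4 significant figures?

29.22

B is at the origin; B and F share the same y with |BF| = 66.1 and F in +x, so F = (66.1, 0). BU runs at 43.2° with |BU| = 22.5, so U = (16.40, 15.40). W is determined by |UW| = 38.5 and |WF| = 53.4 together: it lies at the intersection of circle(U, 38.5) and circle(F, 53.4). With |UF| = 52.03, the foot of the radical line on UF is 12.86 from U and the perpendicular offset is √(38.5² − 12.86²) = 36.29. Taking the right-of-UF solution: W = (17.94, -23.07).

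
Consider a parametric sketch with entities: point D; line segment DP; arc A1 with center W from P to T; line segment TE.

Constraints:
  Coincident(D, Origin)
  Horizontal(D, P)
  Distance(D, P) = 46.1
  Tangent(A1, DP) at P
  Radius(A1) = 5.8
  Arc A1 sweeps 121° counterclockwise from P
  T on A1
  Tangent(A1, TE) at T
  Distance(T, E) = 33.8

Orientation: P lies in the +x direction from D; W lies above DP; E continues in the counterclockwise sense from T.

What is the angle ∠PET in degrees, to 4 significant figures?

12.77°

D is at the origin; D and P share the same y with |DP| = 46.1 and P on the +x side, so P = (46.10, 0.000). A1 meets DP tangentially, so WP is at right angles to DP, so W = P + (0, 5.8) = (46.10, 5.800). On A1, P sits at bearing -90° from W; a 121° counterclockwise sweep puts T at bearing 31°, so T = W + 5.8·(cos 31°, sin 31°) = (51.07, 8.787). A1 meets TE tangentially, so WT is at right angles to TE, so TE runs along (−sin 31°, cos 31°); with |TE| = 33.8, E = (33.66, 37.76). Then cos ∠PET = EP·ET / (|EP||ET|), giving 12.77°.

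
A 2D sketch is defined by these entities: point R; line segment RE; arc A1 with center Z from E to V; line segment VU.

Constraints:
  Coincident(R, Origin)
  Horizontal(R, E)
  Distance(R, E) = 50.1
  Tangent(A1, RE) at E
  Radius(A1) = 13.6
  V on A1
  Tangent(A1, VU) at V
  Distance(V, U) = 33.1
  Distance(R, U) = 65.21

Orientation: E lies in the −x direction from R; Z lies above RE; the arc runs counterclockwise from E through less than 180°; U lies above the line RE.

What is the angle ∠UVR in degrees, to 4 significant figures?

125.3°

Checks: |ZV| = 13.60 ✓; ∠(ZV, VU) = 90.00° ✓; |VU| = 33.10 ✓; |RU| = 65.21 ✓.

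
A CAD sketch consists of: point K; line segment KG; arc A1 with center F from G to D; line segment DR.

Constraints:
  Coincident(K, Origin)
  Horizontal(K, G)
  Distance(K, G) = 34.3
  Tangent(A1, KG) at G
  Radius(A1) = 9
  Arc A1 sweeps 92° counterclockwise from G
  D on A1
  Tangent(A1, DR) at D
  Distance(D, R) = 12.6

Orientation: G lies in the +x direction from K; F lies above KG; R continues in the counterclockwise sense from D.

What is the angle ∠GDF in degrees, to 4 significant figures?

44.00°

K is at the origin; K and G share the same y with |KG| = 34.3 and G on the +x side, so G = (34.30, 0.000). Since A1 is tangent to KG there, FG ⟂ KG, so F = G + (0, 9) = (34.30, 9.000). On A1, G sits at bearing -90° from F; a 92° counterclockwise sweep puts D at bearing 2°, so D = F + 9.0·(cos 2°, sin 2°) = (43.29, 9.314). Then cos ∠GDF = DG·DF / (|DG||DF|), giving 44.00°.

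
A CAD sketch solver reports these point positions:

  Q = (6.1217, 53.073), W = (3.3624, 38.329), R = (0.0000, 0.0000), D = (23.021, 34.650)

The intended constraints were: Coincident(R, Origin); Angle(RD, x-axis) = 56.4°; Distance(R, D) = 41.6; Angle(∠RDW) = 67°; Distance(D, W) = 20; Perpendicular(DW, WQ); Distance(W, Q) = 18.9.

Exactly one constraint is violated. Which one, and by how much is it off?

Distance(W, Q) = 18.9 — off by 3.90.

R = (0.00, 0.00) ✓; RD at 56.40° ✓; |RD| = 41.60 ✓; ∠RDW = 67.00° ✓; |DW| = 20.00 ✓; ∠(DW, WQ) = 90.00° ✓; |WQ| = 15.00 ✗.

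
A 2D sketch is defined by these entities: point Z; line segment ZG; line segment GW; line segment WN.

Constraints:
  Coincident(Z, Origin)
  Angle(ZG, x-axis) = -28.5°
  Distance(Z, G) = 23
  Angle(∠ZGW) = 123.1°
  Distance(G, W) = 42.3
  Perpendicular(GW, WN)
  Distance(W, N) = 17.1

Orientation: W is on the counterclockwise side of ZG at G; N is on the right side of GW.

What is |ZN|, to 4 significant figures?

65.82

Z is at the origin; ZG runs at -28.5° with length 23.0, so G = 23.0·(cos -28.5°, sin -28.5°) = (20.21, -10.97). ∠ZGW = 123.1°, so GW runs at -28.5° + (180° − 123.1°) = 28.40° from the x-axis; with |GW| = 42.3, W = G + 42.3·(cos 28.40°, sin 28.40°) = (57.42, 9.144). GW is perpendicular to WN; with |WN| = 17.1 on the right of GW, N = W + 17.1·(0.4756, -0.8796) = (65.56, -5.898). Then |ZN| = |N − Z| = 65.82.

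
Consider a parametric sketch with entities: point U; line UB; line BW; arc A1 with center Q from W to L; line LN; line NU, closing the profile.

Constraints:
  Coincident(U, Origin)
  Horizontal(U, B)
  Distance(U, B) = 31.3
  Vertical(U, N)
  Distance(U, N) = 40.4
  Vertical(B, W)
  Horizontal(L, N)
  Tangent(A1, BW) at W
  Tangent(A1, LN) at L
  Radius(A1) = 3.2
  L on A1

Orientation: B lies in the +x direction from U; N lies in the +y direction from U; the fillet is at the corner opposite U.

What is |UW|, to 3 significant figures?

48.6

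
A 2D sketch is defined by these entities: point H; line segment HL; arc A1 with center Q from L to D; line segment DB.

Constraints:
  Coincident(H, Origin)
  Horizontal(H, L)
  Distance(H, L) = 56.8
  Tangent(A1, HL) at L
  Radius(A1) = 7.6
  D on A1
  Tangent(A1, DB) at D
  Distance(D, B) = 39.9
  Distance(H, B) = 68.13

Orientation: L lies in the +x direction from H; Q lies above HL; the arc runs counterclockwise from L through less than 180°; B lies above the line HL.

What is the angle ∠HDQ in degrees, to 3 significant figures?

12.7°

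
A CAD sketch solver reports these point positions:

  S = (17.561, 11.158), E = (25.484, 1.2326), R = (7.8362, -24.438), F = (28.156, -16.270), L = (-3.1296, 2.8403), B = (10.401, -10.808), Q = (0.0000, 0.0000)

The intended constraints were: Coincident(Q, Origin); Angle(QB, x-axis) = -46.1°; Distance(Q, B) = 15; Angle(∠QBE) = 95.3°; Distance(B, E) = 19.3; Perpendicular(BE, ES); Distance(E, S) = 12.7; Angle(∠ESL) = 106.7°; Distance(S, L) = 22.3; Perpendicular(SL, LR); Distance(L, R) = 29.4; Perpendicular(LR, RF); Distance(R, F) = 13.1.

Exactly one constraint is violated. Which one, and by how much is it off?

Distance(R, F) = 13.1 — off by 8.80.

Q = (0.00, 0.00) ✓; QB at -46.10° ✓; |QB| = 15.00 ✓; ∠QBE = 95.30° ✓; |BE| = 19.30 ✓; ∠(BE, ES) = 90.00° ✓; |ES| = 12.70 ✓; ∠ESL = 106.7° ✓; |SL| = 22.30 ✓; ∠(SL, LR) = 90.00° ✓; |LR| = 29.40 ✓; ∠(LR, RF) = 90.00° ✓; |RF| = 21.90 ✗.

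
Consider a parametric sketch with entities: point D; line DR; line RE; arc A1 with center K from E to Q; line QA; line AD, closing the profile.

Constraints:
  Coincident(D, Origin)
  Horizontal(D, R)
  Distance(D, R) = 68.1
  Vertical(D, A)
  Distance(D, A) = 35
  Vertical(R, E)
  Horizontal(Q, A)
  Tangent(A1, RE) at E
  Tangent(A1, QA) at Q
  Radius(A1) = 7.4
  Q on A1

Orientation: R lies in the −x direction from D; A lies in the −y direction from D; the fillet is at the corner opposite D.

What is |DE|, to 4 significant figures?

73.48

D is at the origin; D and R share the same y with |DR| = 68.1 and R on the −x side, so R = (-68.10, 0.000). D and A share the same x with |DA| = 35.0 and A on the −y side, so A = (0.000, -35.00). The virtual corner opposite D is at (-68.10, -35.00). Since A1 is tangent to RE there, KE ⟂ RE and tangency of A1 to QA means the radius KQ is perpendicular to QA, with radius 7.4, so the center K sits 7.4 in from both sides at K = (-60.70, -27.60). That places the tangent points at E = (-68.10, -27.60) on RE and Q = (-60.70, -35.00) on QA. Then |DE| = |E − D| = 73.48.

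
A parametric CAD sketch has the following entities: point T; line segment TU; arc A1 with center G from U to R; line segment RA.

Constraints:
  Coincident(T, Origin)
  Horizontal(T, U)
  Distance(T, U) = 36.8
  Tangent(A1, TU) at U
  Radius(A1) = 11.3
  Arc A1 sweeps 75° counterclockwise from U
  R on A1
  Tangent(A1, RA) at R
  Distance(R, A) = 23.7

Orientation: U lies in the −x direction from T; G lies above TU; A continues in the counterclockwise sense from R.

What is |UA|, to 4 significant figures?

35.61

On A1, U sits at bearing -90° from G; a 75° counterclockwise sweep puts R at bearing -15°, so R = G + 11.3·(cos -15°, sin -15°) = (-25.89, 8.375). A1 meets RA tangentially, so GR is at right angles to RA, so RA runs along (−sin -15°, cos -15°); with |RA| = 23.7, A = (-19.75, 31.27). Then |UA| = |A − U| = 35.61.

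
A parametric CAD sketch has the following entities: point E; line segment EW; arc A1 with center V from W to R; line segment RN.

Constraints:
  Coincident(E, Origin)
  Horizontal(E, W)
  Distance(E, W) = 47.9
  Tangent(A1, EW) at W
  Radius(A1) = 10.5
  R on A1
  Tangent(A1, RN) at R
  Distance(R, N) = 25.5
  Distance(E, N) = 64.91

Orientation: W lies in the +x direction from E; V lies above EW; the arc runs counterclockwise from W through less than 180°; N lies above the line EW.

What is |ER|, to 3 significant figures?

59.5

E is at the origin; EW is horizontal with |EW| = 47.9 and W on the +x side, so W = (47.9, 0.00). The tangent condition forces VW to be normal to EW, so V = W + (0, 10.5) = (47.9, 10.5). Since VR ⟂ RN (tangency), |VN| = √(10.5² + 25.5²) = 27.6 regardless of where R sits on A1. So N lies on both circle(E, 64.91) and circle(V, 27.6); the above-EW intersection is N = (52.9, 37.6). R is the foot of the tangent from N: R = (58.2, 12.7).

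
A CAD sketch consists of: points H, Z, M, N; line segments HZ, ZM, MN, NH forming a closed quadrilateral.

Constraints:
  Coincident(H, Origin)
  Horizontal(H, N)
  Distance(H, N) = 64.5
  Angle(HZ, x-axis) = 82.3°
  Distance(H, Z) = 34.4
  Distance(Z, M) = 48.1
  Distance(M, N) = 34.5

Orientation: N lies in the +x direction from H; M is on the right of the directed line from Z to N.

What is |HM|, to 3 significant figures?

31.3

Checks: |ZM| = 48.10 ✓; |MN| = 34.50 ✓.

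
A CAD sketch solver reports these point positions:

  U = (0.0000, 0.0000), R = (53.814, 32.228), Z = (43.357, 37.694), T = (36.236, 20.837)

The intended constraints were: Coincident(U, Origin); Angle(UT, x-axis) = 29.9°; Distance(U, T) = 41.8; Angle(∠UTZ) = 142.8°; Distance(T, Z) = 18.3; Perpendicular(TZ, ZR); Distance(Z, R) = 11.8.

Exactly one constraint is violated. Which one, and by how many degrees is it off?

Perpendicular(TZ, ZR) — off by 4.70°.

U = (0.00, 0.00) ✓; UT at 29.90° ✓; |UT| = 41.80 ✓; ∠UTZ = 142.8° ✓; |TZ| = 18.30 ✓; ∠(TZ, ZR) = 94.70° ✗; |ZR| = 11.80 ✓.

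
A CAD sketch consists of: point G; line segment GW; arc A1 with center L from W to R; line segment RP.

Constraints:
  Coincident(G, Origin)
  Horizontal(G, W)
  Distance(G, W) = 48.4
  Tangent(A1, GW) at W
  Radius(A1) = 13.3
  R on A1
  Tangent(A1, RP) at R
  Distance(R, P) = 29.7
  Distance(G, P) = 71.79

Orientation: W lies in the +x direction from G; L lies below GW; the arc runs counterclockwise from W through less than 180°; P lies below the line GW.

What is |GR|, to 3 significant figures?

43.5

Checks: |LW| = 13.30 ✓; |LR| = 13.30 ✓; ∠(LR, RP) = 90.00° ✓; |RP| = 29.70 ✓; |GP| = 71.79 ✓.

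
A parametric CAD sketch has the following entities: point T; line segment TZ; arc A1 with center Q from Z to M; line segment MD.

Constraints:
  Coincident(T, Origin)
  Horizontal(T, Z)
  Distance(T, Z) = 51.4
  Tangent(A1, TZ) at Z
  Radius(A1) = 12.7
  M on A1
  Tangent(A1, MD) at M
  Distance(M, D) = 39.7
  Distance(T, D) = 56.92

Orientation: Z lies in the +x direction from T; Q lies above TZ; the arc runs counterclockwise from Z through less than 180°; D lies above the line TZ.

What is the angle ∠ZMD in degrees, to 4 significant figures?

110.6°

Checks: |TZ| = 51.40 ✓; |QM| = 12.70 ✓; ∠(QM, MD) = 90.00° ✓; |MD| = 39.70 ✓; |TD| = 56.92 ✓.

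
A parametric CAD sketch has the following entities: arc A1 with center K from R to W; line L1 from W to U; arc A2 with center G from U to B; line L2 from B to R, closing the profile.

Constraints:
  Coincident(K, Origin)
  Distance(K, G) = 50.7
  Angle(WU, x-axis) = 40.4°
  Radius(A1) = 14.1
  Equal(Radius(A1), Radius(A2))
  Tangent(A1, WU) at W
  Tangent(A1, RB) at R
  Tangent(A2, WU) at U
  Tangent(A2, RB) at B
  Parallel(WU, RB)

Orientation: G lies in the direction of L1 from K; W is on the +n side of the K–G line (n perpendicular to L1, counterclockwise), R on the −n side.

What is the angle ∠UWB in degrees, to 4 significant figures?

29.08°

The slot axis is L1's direction at 40.4°, so u = (cos 40.4°, sin 40.4°) = (0.7615, 0.6481) and n = (−sin 40.4°, cos 40.4°) = (-0.6481, 0.7615). K is at the origin and G lies 50.7 along u from K, so G = 50.7·u = (38.61, 32.86). Tangency of A1 to both parallel lines with radius 14.1 puts W and R at K ± 14.1·n: W = (-9.138, 10.74), R = (9.138, -10.74). Equal radii place U and B the same way about G: U = G + 14.1·n = (29.47, 43.60), B = G − 14.1·n = (47.75, 22.12). Then cos ∠UWB = WU·WB / (|WU||WB|), giving 29.08°.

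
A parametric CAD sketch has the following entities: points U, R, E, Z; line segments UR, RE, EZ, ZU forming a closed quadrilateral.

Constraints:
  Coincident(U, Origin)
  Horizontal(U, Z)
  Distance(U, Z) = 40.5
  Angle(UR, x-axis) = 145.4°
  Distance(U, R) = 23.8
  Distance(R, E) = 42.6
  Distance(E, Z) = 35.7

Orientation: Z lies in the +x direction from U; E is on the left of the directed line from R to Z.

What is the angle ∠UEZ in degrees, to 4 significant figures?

69.42°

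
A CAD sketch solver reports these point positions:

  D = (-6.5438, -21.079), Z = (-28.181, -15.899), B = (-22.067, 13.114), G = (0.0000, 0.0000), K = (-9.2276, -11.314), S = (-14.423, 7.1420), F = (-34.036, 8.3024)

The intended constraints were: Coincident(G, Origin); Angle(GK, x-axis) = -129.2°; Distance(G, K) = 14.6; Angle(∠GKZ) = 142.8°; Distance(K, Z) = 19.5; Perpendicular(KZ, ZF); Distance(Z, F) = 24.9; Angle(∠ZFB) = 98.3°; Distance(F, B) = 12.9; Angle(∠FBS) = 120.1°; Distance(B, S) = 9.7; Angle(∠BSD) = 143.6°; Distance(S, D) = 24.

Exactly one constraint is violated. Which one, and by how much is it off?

Distance(S, D) = 24 — off by 5.30.

G = (0.00, 0.00) ✓; GK at -129.2° ✓; |GK| = 14.60 ✓; ∠GKZ = 142.8° ✓; |KZ| = 19.50 ✓; ∠(KZ, ZF) = 90.00° ✓; |ZF| = 24.90 ✓; ∠ZFB = 98.30° ✓; |FB| = 12.90 ✓; ∠FBS = 120.1° ✓; |BS| = 9.700 ✓; ∠BSD = 143.6° ✓; |SD| = 29.30 ✗.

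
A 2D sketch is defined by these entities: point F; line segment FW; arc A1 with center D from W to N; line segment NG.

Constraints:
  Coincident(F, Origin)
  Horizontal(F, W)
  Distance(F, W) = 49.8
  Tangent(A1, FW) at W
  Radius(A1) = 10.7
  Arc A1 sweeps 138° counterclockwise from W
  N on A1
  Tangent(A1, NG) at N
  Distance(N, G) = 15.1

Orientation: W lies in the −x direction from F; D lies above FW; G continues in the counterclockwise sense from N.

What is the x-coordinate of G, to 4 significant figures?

-53.86

On A1, W sits at bearing -90° from D; a 138° counterclockwise sweep puts N at bearing 48°, so N = D + 10.7·(cos 48°, sin 48°) = (-42.64, 18.65). Since A1 is tangent to NG there, DN ⟂ NG, so NG runs along (−sin 48°, cos 48°); with |NG| = 15.1, G = (-53.86, 28.76). So G.x = -53.86.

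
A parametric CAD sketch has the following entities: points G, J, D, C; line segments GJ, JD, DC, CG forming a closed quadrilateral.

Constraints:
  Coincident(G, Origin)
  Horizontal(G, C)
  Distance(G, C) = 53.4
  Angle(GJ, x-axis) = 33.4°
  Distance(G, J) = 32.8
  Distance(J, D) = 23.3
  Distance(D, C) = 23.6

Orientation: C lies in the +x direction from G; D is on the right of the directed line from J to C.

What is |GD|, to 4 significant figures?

30.77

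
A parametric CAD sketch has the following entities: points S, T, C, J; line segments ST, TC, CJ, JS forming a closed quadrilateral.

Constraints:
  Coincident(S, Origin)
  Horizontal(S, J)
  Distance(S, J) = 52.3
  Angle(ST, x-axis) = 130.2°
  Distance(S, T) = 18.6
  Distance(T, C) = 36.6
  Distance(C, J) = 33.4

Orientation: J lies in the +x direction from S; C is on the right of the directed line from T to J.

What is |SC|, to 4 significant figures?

19.85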